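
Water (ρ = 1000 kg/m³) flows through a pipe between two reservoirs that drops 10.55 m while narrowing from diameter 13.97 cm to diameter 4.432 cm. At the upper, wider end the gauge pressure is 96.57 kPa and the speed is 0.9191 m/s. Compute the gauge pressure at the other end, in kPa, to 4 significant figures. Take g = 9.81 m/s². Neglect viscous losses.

P₂ ≈ 158.8 kPa

Continuity gives A₁v₁ = A₂v₂, so v₂ = (153.3 cm²)/(15.43 cm²) × 0.9191 m/s = 9.132 m/s.
Applying Bernoulli between the two ends and solving for P₂: P₂ = P₁ + ½ρ(v₁² − v₂²) − ρgΔh.
P₂ = 96570 + ½·1000·(0.9191² − 9.132²) − 1000·9.81·(−10.55) = 96570 + (-41270) − (-103500) = 158800 Pa.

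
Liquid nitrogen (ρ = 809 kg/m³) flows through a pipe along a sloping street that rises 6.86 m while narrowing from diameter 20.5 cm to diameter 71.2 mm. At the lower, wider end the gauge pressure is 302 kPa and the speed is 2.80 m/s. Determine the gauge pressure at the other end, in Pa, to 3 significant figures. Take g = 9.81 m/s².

P₂ ≈ 32800 Pa

The volume flow rate is constant, so v₂ = (A₁/A₂)v₁ = (330/39.8)·2.80 = 23.2 m/s.
Bernoulli: P₁ + ½ρv₁² + ρg h₁ = P₂ + ½ρv₂² + ρg h₂, so P₂ = P₁ + ½ρ(v₁² − v₂²) − ρg(h₂ − h₁).
P₂ = 302000 + ½·809·(2.80² − 23.2²) − 809·9.81·(+6.86) = 302000 + (-215000) − (54400) = 32800 Pa.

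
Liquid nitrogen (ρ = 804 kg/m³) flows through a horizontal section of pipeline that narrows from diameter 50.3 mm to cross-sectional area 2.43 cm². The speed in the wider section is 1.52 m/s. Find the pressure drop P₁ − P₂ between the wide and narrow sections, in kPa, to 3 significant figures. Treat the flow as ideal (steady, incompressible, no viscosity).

By continuity, v₂ = v₁·A₁/A₂ = 1.52·(19.9/2.43) = 12.4 m/s.
Bernoulli (h₁ = h₂): P₁ − P₂ = ½ρ(v₂² − v₁²).
P₁ − P₂ = ½·804·(12.4² − 1.52²) = ½·804·152 = 61200 Pa.

ΔP ≈ 61.2 kPa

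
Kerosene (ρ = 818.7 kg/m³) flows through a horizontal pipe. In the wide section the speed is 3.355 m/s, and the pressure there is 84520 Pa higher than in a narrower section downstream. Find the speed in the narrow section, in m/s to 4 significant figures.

v₂ ≈ 14.76 m/s

Along the level pipe P + ½ρv² is conserved, hence v₂² = v₁² + 2(P₁ − P₂)/ρ.
v₂ = √(3.355² + 2·84520/818.7) = √(11.26 + 206.5) = 14.76 m/s.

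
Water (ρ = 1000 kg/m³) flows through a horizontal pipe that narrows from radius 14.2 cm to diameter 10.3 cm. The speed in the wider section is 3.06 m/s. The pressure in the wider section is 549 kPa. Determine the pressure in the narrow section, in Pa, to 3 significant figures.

283000 Pa

Mass conservation (A₁v₁ = A₂v₂) gives v₂ = 3.06 × 633/83.3 = 23.3 m/s.
The pipe is horizontal, so Bernoulli reduces to P₁ + ½ρv₁² = P₂ + ½ρv₂².
P₂ = P₁ − ½ρ(v₂² − v₁²) = 549000 − ½·1000·(23.3² − 3.06²) = 549000 − 266000 = 283000 Pa.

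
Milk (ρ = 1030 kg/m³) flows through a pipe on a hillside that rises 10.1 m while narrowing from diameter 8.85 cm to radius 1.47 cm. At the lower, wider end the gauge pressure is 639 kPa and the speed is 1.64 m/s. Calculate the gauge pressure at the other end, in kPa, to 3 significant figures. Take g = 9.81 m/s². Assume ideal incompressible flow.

425 kPa

Mass conservation (A₁v₁ = A₂v₂) gives v₂ = 1.64 × 61.5/6.79 = 14.9 m/s.
Energy conservation along the streamline gives P₂ = P₁ − ½ρ(v₂² − v₁²) − ρg(h₂ − h₁).
P₂ = 639000 + ½·1030·(1.64² − 14.9²) − 1030·9.81·(+10.1) = 639000 + (-112000) − (102000) = 425000 Pa.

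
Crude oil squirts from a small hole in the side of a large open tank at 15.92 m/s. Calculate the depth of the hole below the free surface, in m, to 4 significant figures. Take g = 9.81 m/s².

Inverting v = √(2gh) gives h = v² / 2g.
h = 15.92²/(2·9.81) = 253.4/19.62 = 12.92 m.

12.92 m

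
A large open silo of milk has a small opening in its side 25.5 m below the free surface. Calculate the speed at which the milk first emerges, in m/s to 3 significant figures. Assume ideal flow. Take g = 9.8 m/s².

v = 22.4 m/s

Bernoulli from surface to hole (P equal, v_surface ≈ 0): v = √(2gh) = √(2×9.8×25.5) = 22.4 m/s.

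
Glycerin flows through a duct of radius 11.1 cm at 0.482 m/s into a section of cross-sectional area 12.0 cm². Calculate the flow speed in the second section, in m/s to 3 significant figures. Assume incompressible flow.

By continuity, v₂ = v₁·A₁/A₂ = 0.482·(387/12.0) = 15.5 m/s.

v₂ ≈ 15.5 m/s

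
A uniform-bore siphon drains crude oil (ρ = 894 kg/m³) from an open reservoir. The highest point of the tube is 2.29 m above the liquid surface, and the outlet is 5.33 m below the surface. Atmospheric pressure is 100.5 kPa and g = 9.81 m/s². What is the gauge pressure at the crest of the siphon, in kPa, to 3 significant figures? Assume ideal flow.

From the surface to the outlet (both open to atmosphere, surface at rest): v = √(2g·h_out) = √(2·9.81·5.33) = 10.2 m/s.
With constant cross-section the crest speed equals v; applying Bernoulli from the surface up to the crest, P_top = P_atm − ½ρv² − ρg·h_top.
P_top = 100500 − ½·894·10.2² − 894·9.81·2.29 = 33700 Pa. So P_gauge = P_top − P_atm = -66800 Pa.

P_gauge = -66.8 kPa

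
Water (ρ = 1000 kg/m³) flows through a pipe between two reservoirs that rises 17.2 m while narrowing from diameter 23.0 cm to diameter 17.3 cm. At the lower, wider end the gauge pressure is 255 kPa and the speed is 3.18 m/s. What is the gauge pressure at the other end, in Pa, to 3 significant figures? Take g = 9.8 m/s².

Mass conservation (A₁v₁ = A₂v₂) gives v₂ = 3.18 × 415/235 = 5.62 m/s.
Energy conservation along the streamline gives P₂ = P₁ − ½ρ(v₂² − v₁²) − ρg(h₂ − h₁).
P₂ = 255000 + ½·1000·(3.18² − 5.62²) − 1000·9.8·(+17.2) = 255000 + (-10700) − (169000) = 75700 Pa.

75700 Pa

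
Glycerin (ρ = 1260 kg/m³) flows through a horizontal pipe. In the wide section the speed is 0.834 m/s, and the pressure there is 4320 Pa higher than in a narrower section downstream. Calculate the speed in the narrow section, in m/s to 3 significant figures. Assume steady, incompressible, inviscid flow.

With h₁ = h₂, rearranging Bernoulli gives v₂ = √(v₁² + 2ΔP/ρ).
v₂ = √(0.834² + 2·4320/1260) = √(0.696 + 6.86) = 2.75 m/s.

2.75 m/s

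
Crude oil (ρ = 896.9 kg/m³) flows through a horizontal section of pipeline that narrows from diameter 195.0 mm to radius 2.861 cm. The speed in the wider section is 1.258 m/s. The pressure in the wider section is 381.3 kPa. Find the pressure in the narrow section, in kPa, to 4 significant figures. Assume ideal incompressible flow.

P₂ ≈ 286.3 kPa

Continuity gives A₁v₁ = A₂v₂, so v₂ = (298.6 cm²)/(25.71 cm²) × 1.258 m/s = 14.61 m/s.
The pipe is horizontal, so Bernoulli reduces to P₁ + ½ρv₁² = P₂ + ½ρv₂².
P₂ = P₁ − ½ρ(v₂² − v₁²) = 381300 − ½·896.9·(14.61² − 1.258²) = 381300 − 95010 = 286300 Pa.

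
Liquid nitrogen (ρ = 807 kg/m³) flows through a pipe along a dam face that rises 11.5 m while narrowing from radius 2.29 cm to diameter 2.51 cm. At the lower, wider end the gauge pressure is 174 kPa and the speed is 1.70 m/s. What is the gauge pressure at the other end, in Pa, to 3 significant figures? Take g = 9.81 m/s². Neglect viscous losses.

Mass conservation (A₁v₁ = A₂v₂) gives v₂ = 1.70 × 16.5/4.95 = 5.66 m/s.
Bernoulli: P₁ + ½ρv₁² + ρg h₁ = P₂ + ½ρv₂² + ρg h₂, so P₂ = P₁ + ½ρ(v₁² − v₂²) − ρg(h₂ − h₁).
P₂ = 174000 + ½·807·(1.70² − 5.66²) − 807·9.81·(+11.5) = 174000 + (-11800) − (91000) = 71200 Pa.

P₂ ≈ 71200 Pa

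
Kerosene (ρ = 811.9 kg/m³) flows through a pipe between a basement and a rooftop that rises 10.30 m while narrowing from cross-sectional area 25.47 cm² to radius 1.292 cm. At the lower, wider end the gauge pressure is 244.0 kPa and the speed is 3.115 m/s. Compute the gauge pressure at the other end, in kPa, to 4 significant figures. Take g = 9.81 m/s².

Mass conservation (A₁v₁ = A₂v₂) gives v₂ = 3.115 × 25.47/5.244 = 15.13 m/s.
Bernoulli: P₁ + ½ρv₁² + ρg h₁ = P₂ + ½ρv₂² + ρg h₂, so P₂ = P₁ + ½ρ(v₁² − v₂²) − ρg(h₂ − h₁).
P₂ = 244000 + ½·811.9·(3.115² − 15.13²) − 811.9·9.81·(+10.30) = 244000 + (-88980) − (82040) = 72980 Pa.

P₂ ≈ 72.98 kPa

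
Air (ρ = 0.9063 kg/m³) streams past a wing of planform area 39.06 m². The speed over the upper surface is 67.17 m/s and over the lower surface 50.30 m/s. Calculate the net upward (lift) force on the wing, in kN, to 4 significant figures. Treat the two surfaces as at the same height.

35.08 kN

With equal heights on the two surfaces, Bernoulli gives P_lower − P_upper = ½ρ(v_upper² − v_lower²).
ΔP = ½·0.9063·(67.17² − 50.30²) = 898.0 Pa.
Lift = ΔP · A = 898.0 × 39.06 = 35080 N.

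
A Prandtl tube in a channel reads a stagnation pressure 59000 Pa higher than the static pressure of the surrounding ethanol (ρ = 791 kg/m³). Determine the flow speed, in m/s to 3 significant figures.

v ≈ 12.2 m/s

The dynamic pressure equals the rise in static pressure at the stagnation point: ΔP = ½ρv².
v = √(2ΔP/ρ) = √(2·59000/791) = 12.2 m/s.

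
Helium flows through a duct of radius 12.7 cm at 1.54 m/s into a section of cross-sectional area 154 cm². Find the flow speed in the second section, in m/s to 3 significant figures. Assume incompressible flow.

v₂ ≈ 5.07 m/s

Mass conservation (A₁v₁ = A₂v₂) gives v₂ = 1.54 × 507/154 = 5.07 m/s.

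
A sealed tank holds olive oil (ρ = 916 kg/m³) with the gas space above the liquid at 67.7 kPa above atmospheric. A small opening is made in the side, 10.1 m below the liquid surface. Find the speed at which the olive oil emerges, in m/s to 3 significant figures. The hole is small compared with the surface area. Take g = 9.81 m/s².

v ≈ 18.6 m/s

Take point 1 at the surface (v₁ ≈ 0) and point 2 at the hole (at atmospheric pressure). Bernoulli: P₁ + ρg h = P_atm + ½ρv₂².
With P₁ − P_atm = 67700 Pa, v₂ = √(2gh + 2ΔP/ρ) = √(2·9.81·10.1 + 2·67700/916) = 18.6 m/s.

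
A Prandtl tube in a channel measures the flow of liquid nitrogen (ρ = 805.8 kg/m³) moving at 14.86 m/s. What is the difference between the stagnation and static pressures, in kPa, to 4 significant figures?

The dynamic pressure equals the rise in static pressure at the stagnation point: ΔP = ½ρv².
ΔP = ½·805.8·14.86² = 88970 Pa.

ΔP = 88.97 kPa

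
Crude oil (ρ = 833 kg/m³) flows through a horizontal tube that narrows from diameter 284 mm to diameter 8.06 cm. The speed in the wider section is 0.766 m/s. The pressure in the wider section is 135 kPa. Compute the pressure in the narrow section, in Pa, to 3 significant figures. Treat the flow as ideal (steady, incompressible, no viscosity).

P₂ = 97600 Pa

By continuity, v₂ = v₁·A₁/A₂ = 0.766·(633/51.0) = 9.51 m/s.
Along the horizontal streamline, P + ½ρv² is constant.
P₂ = P₁ − ½ρ(v₂² − v₁²) = 135000 − ½·833·(9.51² − 0.766²) = 135000 − 37400 = 97600 Pa.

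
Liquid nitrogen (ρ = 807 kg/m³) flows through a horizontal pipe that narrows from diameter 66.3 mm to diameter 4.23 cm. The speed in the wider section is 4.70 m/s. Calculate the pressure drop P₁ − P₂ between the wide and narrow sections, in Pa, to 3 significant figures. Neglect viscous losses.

44900 Pa

Continuity gives A₁v₁ = A₂v₂, so v₂ = (34.5 cm²)/(14.1 cm²) × 4.70 m/s = 11.5 m/s.
Along the horizontal streamline, P + ½ρv² is constant.
P₁ − P₂ = ½·807·(11.5² − 4.70²) = ½·807·111 = 44900 Pa.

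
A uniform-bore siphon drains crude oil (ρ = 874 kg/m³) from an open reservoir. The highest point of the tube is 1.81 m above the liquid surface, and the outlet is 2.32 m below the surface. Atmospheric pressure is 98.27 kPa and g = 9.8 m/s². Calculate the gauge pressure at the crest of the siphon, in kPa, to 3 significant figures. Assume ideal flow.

From the surface to the outlet (both open to atmosphere, surface at rest): v = √(2g·h_out) = √(2·9.8·2.32) = 6.74 m/s.
Continuity keeps v the same throughout the tube; from surface to crest, P_atm + 0 = P_top + ½ρv² + ρg·h_top.
P_top = 98270 − ½·874·6.74² − 874·9.8·1.81 = 62900 Pa. So P_gauge = P_top − P_atm = -35400 Pa.

-35.4 kPa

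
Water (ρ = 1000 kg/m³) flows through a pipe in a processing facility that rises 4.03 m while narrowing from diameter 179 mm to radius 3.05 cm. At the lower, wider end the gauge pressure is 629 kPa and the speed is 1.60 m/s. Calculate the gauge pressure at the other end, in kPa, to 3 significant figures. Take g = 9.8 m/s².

P₂ ≈ 496 kPa

By continuity, v₂ = v₁·A₁/A₂ = 1.60·(252/29.2) = 13.8 m/s.
Energy conservation along the streamline gives P₂ = P₁ − ½ρ(v₂² − v₁²) − ρg(h₂ − h₁).
P₂ = 629000 + ½·1000·(1.60² − 13.8²) − 1000·9.8·(+4.03) = 629000 + (-93600) − (39500) = 496000 Pa.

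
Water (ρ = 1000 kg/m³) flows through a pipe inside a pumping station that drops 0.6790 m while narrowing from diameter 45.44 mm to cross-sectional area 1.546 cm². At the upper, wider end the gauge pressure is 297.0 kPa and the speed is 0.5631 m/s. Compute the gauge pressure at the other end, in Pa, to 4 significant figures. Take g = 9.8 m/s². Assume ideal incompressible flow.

The volume flow rate is constant, so v₂ = (A₁/A₂)v₁ = (16.22/1.546)·0.5631 = 5.907 m/s.
Applying Bernoulli between the two ends and solving for P₂: P₂ = P₁ + ½ρ(v₁² − v₂²) − ρgΔh.
P₂ = 297000 + ½·1000·(0.5631² − 5.907²) − 1000·9.8·(−0.6790) = 297000 + (-17290) − (-6654) = 286400 Pa.

P₂ ≈ 286400 Pa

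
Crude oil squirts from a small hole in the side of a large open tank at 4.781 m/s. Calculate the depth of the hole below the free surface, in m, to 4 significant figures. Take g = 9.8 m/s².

h = 1.166 m

Torricelli: v = √(2gh), so h = v²/(2g).
h = 4.781²/(2·9.8) = 22.86/19.60 = 1.166 m.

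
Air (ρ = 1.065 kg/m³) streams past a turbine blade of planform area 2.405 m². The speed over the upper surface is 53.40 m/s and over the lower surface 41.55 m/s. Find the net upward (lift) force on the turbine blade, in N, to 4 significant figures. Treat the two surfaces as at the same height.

F ≈ 1441 N

With equal heights on the two surfaces, Bernoulli gives P_lower − P_upper = ½ρ(v_upper² − v_lower²).
ΔP = ½·1.065·(53.40² − 41.55²) = 599.1 Pa.
Lift = ΔP · A = 599.1 × 2.405 = 1441 N.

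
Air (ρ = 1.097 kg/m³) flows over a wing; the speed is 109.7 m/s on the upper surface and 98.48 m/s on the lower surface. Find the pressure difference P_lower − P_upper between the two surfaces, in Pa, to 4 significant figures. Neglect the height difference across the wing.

ΔP ≈ 1281 Pa

The pressure is lower where the speed is higher: ΔP = ½ρ(v_up² − v_low²).
ΔP = ½·1.097·(109.7² − 98.48²) = 1281 Pa.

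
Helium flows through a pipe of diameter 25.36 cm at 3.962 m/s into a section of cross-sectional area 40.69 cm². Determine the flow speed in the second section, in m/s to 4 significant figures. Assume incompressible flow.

v₂ ≈ 49.18 m/s

The volume flow rate is constant, so v₂ = (A₁/A₂)v₁ = (505.1/40.69)·3.962 = 49.18 m/s.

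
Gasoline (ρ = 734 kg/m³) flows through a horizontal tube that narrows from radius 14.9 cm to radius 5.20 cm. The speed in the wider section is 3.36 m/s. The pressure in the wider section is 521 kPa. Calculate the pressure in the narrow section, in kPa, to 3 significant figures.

The volume flow rate is constant, so v₂ = (A₁/A₂)v₁ = (697/84.9)·3.36 = 27.6 m/s.
With no height change, Bernoulli's equation is P₁ + ½ρv₁² = P₂ + ½ρv₂².
P₂ = P₁ − ½ρ(v₂² − v₁²) = 521000 − ½·734·(27.6² − 3.36²) = 521000 − 275000 = 246000 Pa.

P₂ ≈ 246 kPa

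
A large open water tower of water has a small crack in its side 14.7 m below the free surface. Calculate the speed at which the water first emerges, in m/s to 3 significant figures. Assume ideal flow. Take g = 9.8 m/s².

Bernoulli from surface to hole (P equal, v_surface ≈ 0): v = √(2gh) = √(2×9.8×14.7) = 17.0 m/s.

v ≈ 17.0 m/s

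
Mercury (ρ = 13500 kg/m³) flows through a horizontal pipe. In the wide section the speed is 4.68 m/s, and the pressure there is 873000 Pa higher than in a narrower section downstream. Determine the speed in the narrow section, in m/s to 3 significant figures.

Along the level pipe P + ½ρv² is conserved, hence v₂² = v₁² + 2(P₁ − P₂)/ρ.
v₂ = √(4.68² + 2·873000/13500) = √(21.9 + 129) = 12.3 m/s.

12.3 m/s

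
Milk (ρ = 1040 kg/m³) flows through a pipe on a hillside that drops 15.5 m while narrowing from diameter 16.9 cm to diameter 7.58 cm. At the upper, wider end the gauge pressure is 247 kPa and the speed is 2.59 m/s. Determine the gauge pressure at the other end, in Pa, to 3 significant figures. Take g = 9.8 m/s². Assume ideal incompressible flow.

By continuity, v₂ = v₁·A₁/A₂ = 2.59·(224/45.1) = 12.9 m/s.
Energy conservation along the streamline gives P₂ = P₁ − ½ρ(v₂² − v₁²) − ρg(h₂ − h₁).
P₂ = 247000 + ½·1040·(2.59² − 12.9²) − 1040·9.8·(−15.5) = 247000 + (-82700) − (-158000) = 322000 Pa.

322000 Pa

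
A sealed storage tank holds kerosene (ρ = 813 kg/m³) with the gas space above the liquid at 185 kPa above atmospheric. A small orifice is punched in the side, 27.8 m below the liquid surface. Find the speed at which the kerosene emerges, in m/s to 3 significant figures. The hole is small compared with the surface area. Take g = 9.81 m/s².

v ≈ 31.6 m/s

Take point 1 at the surface (v₁ ≈ 0) and point 2 at the hole (at atmospheric pressure). Bernoulli: P₁ + ρg h = P_atm + ½ρv₂².
With P₁ − P_atm = 185000 Pa, v₂ = √(2gh + 2ΔP/ρ) = √(2·9.81·27.8 + 2·185000/813) = 31.6 m/s.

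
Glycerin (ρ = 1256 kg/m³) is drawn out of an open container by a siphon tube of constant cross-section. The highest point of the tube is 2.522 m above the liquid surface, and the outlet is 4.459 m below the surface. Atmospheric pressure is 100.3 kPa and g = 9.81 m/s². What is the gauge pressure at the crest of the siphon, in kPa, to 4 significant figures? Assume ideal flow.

P_gauge ≈ -86.02 kPa

From the surface to the outlet (both open to atmosphere, surface at rest): v = √(2g·h_out) = √(2·9.81·4.459) = 9.353 m/s.
Continuity keeps v the same throughout the tube; from surface to crest, P_atm + 0 = P_top + ½ρv² + ρg·h_top.
P_top = 100300 − ½·1256·9.353² − 1256·9.81·2.522 = 14280 Pa. So P_gauge = P_top − P_atm = -86020 Pa.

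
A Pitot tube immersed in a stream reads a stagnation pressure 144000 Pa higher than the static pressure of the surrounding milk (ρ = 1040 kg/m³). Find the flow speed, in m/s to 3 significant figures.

Bernoulli between the free stream and the stagnation point: ½ρv² = P_stag − P_static.
v = √(2ΔP/ρ) = √(2·144000/1040) = 16.6 m/s.

16.6 m/s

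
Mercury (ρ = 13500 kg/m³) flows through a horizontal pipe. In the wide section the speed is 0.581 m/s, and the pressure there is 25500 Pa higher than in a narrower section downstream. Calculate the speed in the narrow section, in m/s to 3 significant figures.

v₂ ≈ 2.03 m/s

With h₁ = h₂, rearranging Bernoulli gives v₂ = √(v₁² + 2ΔP/ρ).
v₂ = √(0.581² + 2·25500/13500) = √(0.338 + 3.78) = 2.03 m/s.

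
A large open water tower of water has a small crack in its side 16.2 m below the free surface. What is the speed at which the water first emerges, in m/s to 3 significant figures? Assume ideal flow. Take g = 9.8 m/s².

v = 17.8 m/s

The surface is effectively still and both ends are open, so ½v² = gh and v = √(2·9.8·16.2) = 17.8 m/s.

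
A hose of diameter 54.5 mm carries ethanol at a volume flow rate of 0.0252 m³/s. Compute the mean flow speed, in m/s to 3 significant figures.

Q = 0.0252 m³/s = 0.0252 m³/s.
v = Q/A = 0.0252 / 0.00233 = 10.8 m/s.

v ≈ 10.8 m/s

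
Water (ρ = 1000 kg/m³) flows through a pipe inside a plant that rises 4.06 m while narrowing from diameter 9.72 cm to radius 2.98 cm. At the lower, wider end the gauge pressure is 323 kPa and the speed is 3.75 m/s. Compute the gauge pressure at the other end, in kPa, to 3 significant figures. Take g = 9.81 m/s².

240 kPa

Mass conservation (A₁v₁ = A₂v₂) gives v₂ = 3.75 × 74.2/27.9 = 9.97 m/s.
Applying Bernoulli between the two ends and solving for P₂: P₂ = P₁ + ½ρ(v₁² − v₂²) − ρgΔh.
P₂ = 323000 + ½·1000·(3.75² − 9.97²) − 1000·9.81·(+4.06) = 323000 + (-42700) − (39800) = 240000 Pa.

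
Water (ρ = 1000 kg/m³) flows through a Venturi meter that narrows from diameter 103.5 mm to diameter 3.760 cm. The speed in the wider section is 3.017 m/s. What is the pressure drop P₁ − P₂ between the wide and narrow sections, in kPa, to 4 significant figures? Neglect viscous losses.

ΔP ≈ 256.7 kPa

The volume flow rate is constant, so v₂ = (A₁/A₂)v₁ = (84.13/11.10)·3.017 = 22.86 m/s.
Bernoulli (h₁ = h₂): P₁ − P₂ = ½ρ(v₂² − v₁²).
P₁ − P₂ = ½·1000·(22.86² − 3.017²) = ½·1000·513.5 = 256700 Pa.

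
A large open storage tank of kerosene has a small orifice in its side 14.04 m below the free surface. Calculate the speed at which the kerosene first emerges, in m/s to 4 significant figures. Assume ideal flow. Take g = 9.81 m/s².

The surface is effectively still and both ends are open, so ½v² = gh and v = √(2·9.81·14.04) = 16.60 m/s.

16.60 m/s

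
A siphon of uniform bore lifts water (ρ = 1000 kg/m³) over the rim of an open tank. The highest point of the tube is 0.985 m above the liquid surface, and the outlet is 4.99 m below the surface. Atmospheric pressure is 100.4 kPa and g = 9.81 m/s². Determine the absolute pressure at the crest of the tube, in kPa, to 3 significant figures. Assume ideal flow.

Bernoulli surface→outlet gives ½v² = g·h_out, so v = √(2·9.81·4.99) = 9.89 m/s.
With constant cross-section the crest speed equals v; applying Bernoulli from the surface up to the crest, P_top = P_atm − ½ρv² − ρg·h_top.
P_top = 100400 − ½·1000·9.89² − 1000·9.81·0.985 = 41800 Pa.

P_top = 41.8 kPa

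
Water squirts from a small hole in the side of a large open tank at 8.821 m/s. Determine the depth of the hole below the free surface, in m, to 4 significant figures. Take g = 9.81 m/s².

For a small hole in a large open tank, ½v² = gh, giving h = v²/(2g).
h = 8.821²/(2·9.81) = 77.81/19.62 = 3.966 m.

3.966 m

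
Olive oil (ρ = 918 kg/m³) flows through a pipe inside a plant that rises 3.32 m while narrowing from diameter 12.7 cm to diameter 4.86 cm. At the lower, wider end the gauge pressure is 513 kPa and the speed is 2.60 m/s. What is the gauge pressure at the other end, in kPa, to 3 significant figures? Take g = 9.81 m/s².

P₂ = 342 kPa

By continuity, v₂ = v₁·A₁/A₂ = 2.60·(127/18.6) = 17.8 m/s.
Energy conservation along the streamline gives P₂ = P₁ − ½ρ(v₂² − v₁²) − ρg(h₂ − h₁).
P₂ = 513000 + ½·918·(2.60² − 17.8²) − 918·9.81·(+3.32) = 513000 + (-142000) − (29900) = 342000 Pa.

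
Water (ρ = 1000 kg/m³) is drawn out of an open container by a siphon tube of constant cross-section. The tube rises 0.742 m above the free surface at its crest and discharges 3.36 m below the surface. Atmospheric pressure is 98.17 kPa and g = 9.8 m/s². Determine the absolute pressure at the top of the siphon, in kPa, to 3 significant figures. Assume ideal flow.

P_top ≈ 58.0 kPa

From the surface to the outlet (both open to atmosphere, surface at rest): v = √(2g·h_out) = √(2·9.8·3.36) = 8.12 m/s.
The bore is uniform, so the speed at the crest is the same v. Bernoulli surface→crest: P_atm = P_top + ½ρv² + ρg·h_top.
P_top = 98170 − ½·1000·8.12² − 1000·9.8·0.742 = 58000 Pa.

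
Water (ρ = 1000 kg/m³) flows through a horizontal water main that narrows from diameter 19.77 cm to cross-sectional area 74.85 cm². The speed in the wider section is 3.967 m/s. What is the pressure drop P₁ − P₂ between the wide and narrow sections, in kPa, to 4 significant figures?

ΔP = 124.5 kPa

The volume flow rate is constant, so v₂ = (A₁/A₂)v₁ = (307.0/74.85)·3.967 = 16.27 m/s.
Bernoulli (h₁ = h₂): P₁ − P₂ = ½ρ(v₂² − v₁²).
P₁ − P₂ = ½·1000·(16.27² − 3.967²) = ½·1000·249.0 = 124500 Pa.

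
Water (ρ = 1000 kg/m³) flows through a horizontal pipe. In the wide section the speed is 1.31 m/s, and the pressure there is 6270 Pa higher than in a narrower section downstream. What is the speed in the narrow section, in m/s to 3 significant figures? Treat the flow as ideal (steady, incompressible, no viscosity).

v₂ = 3.78 m/s

Along the level pipe P + ½ρv² is conserved, hence v₂² = v₁² + 2(P₁ − P₂)/ρ.
v₂ = √(1.31² + 2·6270/1000) = √(1.72 + 12.5) = 3.78 m/s.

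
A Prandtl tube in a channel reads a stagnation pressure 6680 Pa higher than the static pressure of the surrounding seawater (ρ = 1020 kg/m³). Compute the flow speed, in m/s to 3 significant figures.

v = 3.62 m/s

The dynamic pressure equals the rise in static pressure at the stagnation point: ΔP = ½ρv².
v = √(2ΔP/ρ) = √(2·6680/1020) = 3.62 m/s.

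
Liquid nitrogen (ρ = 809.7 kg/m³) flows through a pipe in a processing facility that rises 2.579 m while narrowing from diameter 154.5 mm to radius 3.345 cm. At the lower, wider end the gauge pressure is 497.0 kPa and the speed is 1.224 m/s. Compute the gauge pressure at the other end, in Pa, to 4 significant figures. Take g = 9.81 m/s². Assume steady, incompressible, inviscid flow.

P₂ ≈ 459900 Pa

By continuity, v₂ = v₁·A₁/A₂ = 1.224·(187.5/35.15) = 6.528 m/s.
Applying Bernoulli between the two ends and solving for P₂: P₂ = P₁ + ½ρ(v₁² − v₂²) − ρgΔh.
P₂ = 497000 + ½·809.7·(1.224² − 6.528²) − 809.7·9.81·(+2.579) = 497000 + (-16650) − (20490) = 459900 Pa.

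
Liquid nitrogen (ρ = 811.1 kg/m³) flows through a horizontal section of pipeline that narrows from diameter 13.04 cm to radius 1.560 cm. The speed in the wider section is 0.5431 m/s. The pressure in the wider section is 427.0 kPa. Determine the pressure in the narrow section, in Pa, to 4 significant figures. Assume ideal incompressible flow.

Continuity gives A₁v₁ = A₂v₂, so v₂ = (133.6 cm²)/(7.645 cm²) × 0.5431 m/s = 9.487 m/s.
With no height change, Bernoulli's equation is P₁ + ½ρv₁² = P₂ + ½ρv₂².
P₂ = P₁ − ½ρ(v₂² − v₁²) = 427000 − ½·811.1·(9.487² − 0.5431²) = 427000 − 36380 = 390600 Pa.

P₂ ≈ 390600 Pa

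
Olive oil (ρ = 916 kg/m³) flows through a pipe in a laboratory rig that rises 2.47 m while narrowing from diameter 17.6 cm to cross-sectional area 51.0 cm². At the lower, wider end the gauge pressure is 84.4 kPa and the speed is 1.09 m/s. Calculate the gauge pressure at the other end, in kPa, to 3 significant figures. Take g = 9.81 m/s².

50.4 kPa

Mass conservation (A₁v₁ = A₂v₂) gives v₂ = 1.09 × 243/51.0 = 5.20 m/s.
Bernoulli: P₁ + ½ρv₁² + ρg h₁ = P₂ + ½ρv₂² + ρg h₂, so P₂ = P₁ + ½ρ(v₁² − v₂²) − ρg(h₂ − h₁).
P₂ = 84400 + ½·916·(1.09² − 5.20²) − 916·9.81·(+2.47) = 84400 + (-11800) − (22200) = 50400 Pa.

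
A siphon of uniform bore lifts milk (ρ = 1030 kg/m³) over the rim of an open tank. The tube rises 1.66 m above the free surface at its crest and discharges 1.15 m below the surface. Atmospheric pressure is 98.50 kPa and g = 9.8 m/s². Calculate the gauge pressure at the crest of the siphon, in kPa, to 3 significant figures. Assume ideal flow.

P_gauge ≈ -28.4 kPa

From the surface to the outlet (both open to atmosphere, surface at rest): v = √(2g·h_out) = √(2·9.8·1.15) = 4.75 m/s.
Continuity keeps v the same throughout the tube; from surface to crest, P_atm + 0 = P_top + ½ρv² + ρg·h_top.
P_top = 98500 − ½·1030·4.75² − 1030·9.8·1.66 = 70100 Pa. So P_gauge = P_top − P_atm = -28400 Pa.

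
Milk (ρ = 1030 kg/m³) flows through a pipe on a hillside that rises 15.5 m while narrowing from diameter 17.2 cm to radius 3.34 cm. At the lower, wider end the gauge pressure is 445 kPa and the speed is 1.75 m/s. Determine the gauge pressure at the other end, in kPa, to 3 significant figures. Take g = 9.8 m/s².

221 kPa

Continuity gives A₁v₁ = A₂v₂, so v₂ = (232 cm²)/(35.0 cm²) × 1.75 m/s = 11.6 m/s.
Energy conservation along the streamline gives P₂ = P₁ − ½ρ(v₂² − v₁²) − ρg(h₂ − h₁).
P₂ = 445000 + ½·1030·(1.75² − 11.6²) − 1030·9.8·(+15.5) = 445000 + (-67700) − (156000) = 221000 Pa.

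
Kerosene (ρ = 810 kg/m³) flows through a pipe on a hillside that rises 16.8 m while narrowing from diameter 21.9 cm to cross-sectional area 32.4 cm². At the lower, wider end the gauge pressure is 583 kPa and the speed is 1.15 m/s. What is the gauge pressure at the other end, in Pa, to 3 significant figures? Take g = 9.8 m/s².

P₂ ≈ 378000 Pa

Mass conservation (A₁v₁ = A₂v₂) gives v₂ = 1.15 × 377/32.4 = 13.4 m/s.
Bernoulli: P₁ + ½ρv₁² + ρg h₁ = P₂ + ½ρv₂² + ρg h₂, so P₂ = P₁ + ½ρ(v₁² − v₂²) − ρg(h₂ − h₁).
P₂ = 583000 + ½·810·(1.15² − 13.4²) − 810·9.8·(+16.8) = 583000 + (-71900) − (133000) = 378000 Pa.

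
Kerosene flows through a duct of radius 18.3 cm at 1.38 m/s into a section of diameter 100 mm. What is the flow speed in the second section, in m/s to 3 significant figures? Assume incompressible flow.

By continuity, v₂ = v₁·A₁/A₂ = 1.38·(1050/78.5) = 18.5 m/s.

v₂ = 18.5 m/s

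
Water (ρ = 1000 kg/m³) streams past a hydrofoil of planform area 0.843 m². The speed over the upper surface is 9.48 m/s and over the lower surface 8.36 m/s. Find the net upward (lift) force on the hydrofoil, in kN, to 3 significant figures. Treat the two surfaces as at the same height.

F = 8.42 kN

From P + ½ρv² = const at equal height, P_low − P_up = ½ρ(v_up² − v_low²).
ΔP = ½·1000·(9.48² − 8.36²) = 9990 Pa.
Lift = ΔP · A = 9990 × 0.843 = 8420 N.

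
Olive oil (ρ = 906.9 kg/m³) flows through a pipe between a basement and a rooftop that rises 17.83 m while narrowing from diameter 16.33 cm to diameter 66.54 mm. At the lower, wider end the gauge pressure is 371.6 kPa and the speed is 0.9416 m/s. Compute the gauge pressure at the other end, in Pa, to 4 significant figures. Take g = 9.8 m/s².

199000 Pa

Continuity gives A₁v₁ = A₂v₂, so v₂ = (209.4 cm²)/(34.77 cm²) × 0.9416 m/s = 5.671 m/s.
Energy conservation along the streamline gives P₂ = P₁ − ½ρ(v₂² − v₁²) − ρg(h₂ − h₁).
P₂ = 371600 + ½·906.9·(0.9416² − 5.671²) − 906.9·9.8·(+17.83) = 371600 + (-14180) − (158500) = 199000 Pa.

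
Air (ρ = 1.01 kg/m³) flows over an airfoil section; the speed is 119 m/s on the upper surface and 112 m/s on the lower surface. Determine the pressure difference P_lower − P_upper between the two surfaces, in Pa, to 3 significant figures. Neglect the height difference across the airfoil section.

The pressure is lower where the speed is higher: ΔP = ½ρ(v_up² − v_low²).
ΔP = ½·1.01·(119² − 112²) = 817 Pa.

ΔP ≈ 817 Pa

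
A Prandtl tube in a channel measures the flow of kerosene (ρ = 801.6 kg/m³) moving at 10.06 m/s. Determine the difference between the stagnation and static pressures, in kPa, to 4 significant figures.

Bernoulli between the free stream and the stagnation point: ½ρv² = P_stag − P_static.
ΔP = ½·801.6·10.06² = 40560 Pa.

ΔP ≈ 40.56 kPa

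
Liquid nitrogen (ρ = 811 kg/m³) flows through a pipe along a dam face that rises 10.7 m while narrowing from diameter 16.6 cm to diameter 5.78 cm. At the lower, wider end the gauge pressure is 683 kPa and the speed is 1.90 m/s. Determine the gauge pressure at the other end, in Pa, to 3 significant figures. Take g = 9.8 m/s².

Mass conservation (A₁v₁ = A₂v₂) gives v₂ = 1.90 × 216/26.2 = 15.7 m/s.
Bernoulli: P₁ + ½ρv₁² + ρg h₁ = P₂ + ½ρv₂² + ρg h₂, so P₂ = P₁ + ½ρ(v₁² − v₂²) − ρg(h₂ − h₁).
P₂ = 683000 + ½·811·(1.90² − 15.7²) − 811·9.8·(+10.7) = 683000 + (-98100) − (85000) = 500000 Pa.

P₂ ≈ 500000 Pa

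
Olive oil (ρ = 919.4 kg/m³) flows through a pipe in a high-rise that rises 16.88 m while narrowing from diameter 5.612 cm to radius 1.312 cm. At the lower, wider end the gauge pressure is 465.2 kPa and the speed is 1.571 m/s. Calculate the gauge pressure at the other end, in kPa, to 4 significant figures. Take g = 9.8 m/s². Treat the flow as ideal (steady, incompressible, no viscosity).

290.5 kPa

Continuity gives A₁v₁ = A₂v₂, so v₂ = (24.74 cm²)/(5.408 cm²) × 1.571 m/s = 7.186 m/s.
Bernoulli: P₁ + ½ρv₁² + ρg h₁ = P₂ + ½ρv₂² + ρg h₂, so P₂ = P₁ + ½ρ(v₁² − v₂²) − ρg(h₂ − h₁).
P₂ = 465200 + ½·919.4·(1.571² − 7.186²) − 919.4·9.8·(+16.88) = 465200 + (-22600) − (152100) = 290500 Pa.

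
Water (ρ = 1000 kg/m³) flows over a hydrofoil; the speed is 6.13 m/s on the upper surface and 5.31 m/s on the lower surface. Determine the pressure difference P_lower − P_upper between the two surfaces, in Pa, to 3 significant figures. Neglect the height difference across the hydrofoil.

ΔP ≈ 4690 Pa

With negligible Δh, P + ½ρv² is constant, so P_low − P_up = ½ρ(v_up² − v_low²).
ΔP = ½·1000·(6.13² − 5.31²) = 4690 Pa.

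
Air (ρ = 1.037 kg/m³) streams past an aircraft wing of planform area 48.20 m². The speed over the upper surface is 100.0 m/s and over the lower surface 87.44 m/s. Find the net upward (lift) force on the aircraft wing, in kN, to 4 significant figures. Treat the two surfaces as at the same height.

The faster flow above has the lower pressure; Bernoulli (same height) gives ΔP = ½ρ(v_up² − v_low²).
ΔP = ½·1.037·(100.0² − 87.44²) = 1221 Pa.
Lift = ΔP · A = 1221 × 48.20 = 58840 N.

58.84 kN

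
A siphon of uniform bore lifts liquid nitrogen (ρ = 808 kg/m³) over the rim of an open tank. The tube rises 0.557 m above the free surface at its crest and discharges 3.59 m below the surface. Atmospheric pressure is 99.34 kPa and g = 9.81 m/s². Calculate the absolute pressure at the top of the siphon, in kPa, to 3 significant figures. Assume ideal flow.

The outlet speed comes from Torricelli: v = √(2g·3.59) = 8.39 m/s.
With constant cross-section the crest speed equals v; applying Bernoulli from the surface up to the crest, P_top = P_atm − ½ρv² − ρg·h_top.
P_top = 99340 − ½·808·8.39² − 808·9.81·0.557 = 66500 Pa.

P_top ≈ 66.5 kPa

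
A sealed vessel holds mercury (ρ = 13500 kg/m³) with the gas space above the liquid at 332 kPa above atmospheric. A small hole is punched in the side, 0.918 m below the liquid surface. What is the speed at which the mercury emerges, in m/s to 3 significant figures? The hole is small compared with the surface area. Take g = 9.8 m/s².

Take point 1 at the surface (v₁ ≈ 0) and point 2 at the hole (at atmospheric pressure). Bernoulli: P₁ + ρg h = P_atm + ½ρv₂².
With P₁ − P_atm = 332000 Pa, v₂ = √(2gh + 2ΔP/ρ) = √(2·9.8·0.918 + 2·332000/13500) = 8.20 m/s.

v ≈ 8.20 m/s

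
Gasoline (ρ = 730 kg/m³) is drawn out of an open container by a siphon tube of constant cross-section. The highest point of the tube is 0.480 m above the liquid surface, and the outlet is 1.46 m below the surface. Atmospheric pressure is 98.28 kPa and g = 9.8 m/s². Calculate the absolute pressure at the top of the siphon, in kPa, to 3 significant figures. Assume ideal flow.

P_top ≈ 84.4 kPa

The outlet speed comes from Torricelli: v = √(2g·1.46) = 5.35 m/s.
With constant cross-section the crest speed equals v; applying Bernoulli from the surface up to the crest, P_top = P_atm − ½ρv² − ρg·h_top.
P_top = 98280 − ½·730·5.35² − 730·9.8·0.480 = 84400 Pa.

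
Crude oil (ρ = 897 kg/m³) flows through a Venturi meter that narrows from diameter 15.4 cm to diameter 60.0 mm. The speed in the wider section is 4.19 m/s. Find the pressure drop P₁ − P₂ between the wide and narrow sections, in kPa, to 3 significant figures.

334 kPa

Mass conservation (A₁v₁ = A₂v₂) gives v₂ = 4.19 × 186/28.3 = 27.6 m/s.
The pipe is horizontal, so Bernoulli reduces to P₁ + ½ρv₁² = P₂ + ½ρv₂².
P₁ − P₂ = ½·897·(27.6² − 4.19²) = ½·897·744 = 334000 Pa.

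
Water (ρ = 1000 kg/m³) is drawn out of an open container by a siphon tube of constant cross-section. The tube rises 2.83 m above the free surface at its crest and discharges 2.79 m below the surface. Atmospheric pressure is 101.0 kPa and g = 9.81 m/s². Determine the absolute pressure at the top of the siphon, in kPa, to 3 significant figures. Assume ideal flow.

P_top ≈ 45.9 kPa

The outlet speed comes from Torricelli: v = √(2g·2.79) = 7.40 m/s.
The bore is uniform, so the speed at the crest is the same v. Bernoulli surface→crest: P_atm = P_top + ½ρv² + ρg·h_top.
P_top = 101000 − ½·1000·7.40² − 1000·9.81·2.83 = 45900 Pa.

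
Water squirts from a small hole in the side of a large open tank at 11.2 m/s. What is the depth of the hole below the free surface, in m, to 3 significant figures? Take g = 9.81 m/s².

Torricelli: v = √(2gh), so h = v²/(2g).
h = 11.2²/(2·9.81) = 125/19.62 = 6.39 m.

6.39 m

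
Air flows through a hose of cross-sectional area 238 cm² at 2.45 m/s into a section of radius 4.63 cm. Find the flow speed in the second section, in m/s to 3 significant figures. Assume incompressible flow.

v₂ ≈ 8.66 m/s

Continuity gives A₁v₁ = A₂v₂, so v₂ = (238 cm²)/(67.3 cm²) × 2.45 m/s = 8.66 m/s.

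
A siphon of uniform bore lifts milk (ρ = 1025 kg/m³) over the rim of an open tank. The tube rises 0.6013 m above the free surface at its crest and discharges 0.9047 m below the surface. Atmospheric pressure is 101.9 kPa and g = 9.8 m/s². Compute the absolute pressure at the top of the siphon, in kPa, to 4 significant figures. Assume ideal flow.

Bernoulli surface→outlet gives ½v² = g·h_out, so v = √(2·9.8·0.9047) = 4.211 m/s.
Continuity keeps v the same throughout the tube; from surface to crest, P_atm + 0 = P_top + ½ρv² + ρg·h_top.
P_top = 101900 − ½·1025·4.211² − 1025·9.8·0.6013 = 86770 Pa.

P_top ≈ 86.77 kPa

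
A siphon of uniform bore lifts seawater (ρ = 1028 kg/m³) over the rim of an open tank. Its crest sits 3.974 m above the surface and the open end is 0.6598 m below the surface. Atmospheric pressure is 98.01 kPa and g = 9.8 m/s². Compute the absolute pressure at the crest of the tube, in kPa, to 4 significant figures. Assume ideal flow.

From the surface to the outlet (both open to atmosphere, surface at rest): v = √(2g·h_out) = √(2·9.8·0.6598) = 3.596 m/s.
Continuity keeps v the same throughout the tube; from surface to crest, P_atm + 0 = P_top + ½ρv² + ρg·h_top.
P_top = 98010 − ½·1028·3.596² − 1028·9.8·3.974 = 51330 Pa.

P_top = 51.33 kPa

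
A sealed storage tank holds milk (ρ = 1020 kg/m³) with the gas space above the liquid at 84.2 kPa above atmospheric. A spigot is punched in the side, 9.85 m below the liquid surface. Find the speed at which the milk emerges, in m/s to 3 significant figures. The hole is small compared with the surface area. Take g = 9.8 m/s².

Take point 1 at the surface (v₁ ≈ 0) and point 2 at the hole (at atmospheric pressure). Bernoulli: P₁ + ρg h = P_atm + ½ρv₂².
With P₁ − P_atm = 84200 Pa, v₂ = √(2gh + 2ΔP/ρ) = √(2·9.8·9.85 + 2·84200/1020) = 18.9 m/s.

v ≈ 18.9 m/s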